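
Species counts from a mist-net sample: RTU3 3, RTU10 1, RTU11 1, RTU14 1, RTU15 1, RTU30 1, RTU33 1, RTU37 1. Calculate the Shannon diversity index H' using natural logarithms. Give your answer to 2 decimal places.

Total N = 3+1+1+1+1+1+1+1 = 10, so the proportions are 0.3, 0.1, 0.1, 0.1, 0.1, 0.1, 0.1, 0.1 (working shown to 4 dp, full precision carried).
Each pᵢ ln pᵢ term: 0.3×(-1.2040)=-0.3612, 0.1×(-2.3026)=-0.2303, 0.1×(-2.3026)=-0.2303, 0.1×(-2.3026)=-0.2303, 0.1×(-2.3026)=-0.2303, 0.1×(-2.3026)=-0.2303, 0.1×(-2.3026)=-0.2303, 0.1×(-2.3026)=-0.2303.
Sum = -1.9730, so H' = 1.97.

1.97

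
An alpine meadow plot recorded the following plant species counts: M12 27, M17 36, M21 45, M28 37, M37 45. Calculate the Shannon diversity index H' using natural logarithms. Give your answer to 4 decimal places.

Total N = 27+36+45+37+45 = 190, so the proportions are 0.142105, 0.189474, 0.236842, 0.194737, 0.236842 (working shown to 6 dp, full precision carried).
Each pᵢ ln pᵢ term: 0.142105×(-1.951187)=-0.277274, 0.189474×(-1.663505)=-0.315190, 0.236842×(-1.440362)=-0.341138, 0.194737×(-1.636106)=-0.318610, 0.236842×(-1.440362)=-0.341138.
Sum = -1.593351, so H' = 1.5934.

1.5934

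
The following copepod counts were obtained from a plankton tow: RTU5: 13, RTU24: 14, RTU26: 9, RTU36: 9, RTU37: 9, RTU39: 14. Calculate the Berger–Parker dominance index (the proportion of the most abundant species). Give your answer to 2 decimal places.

Total N = 13+14+9+9+9+14 = 68, so the proportions are 0.1912, 0.2059, 0.1324, 0.1324, 0.1324, 0.2059 (working shown to 4 dp, full precision carried).
The largest proportion is 0.2059, i.e. d = 0.21 to 2 decimal places.

0.21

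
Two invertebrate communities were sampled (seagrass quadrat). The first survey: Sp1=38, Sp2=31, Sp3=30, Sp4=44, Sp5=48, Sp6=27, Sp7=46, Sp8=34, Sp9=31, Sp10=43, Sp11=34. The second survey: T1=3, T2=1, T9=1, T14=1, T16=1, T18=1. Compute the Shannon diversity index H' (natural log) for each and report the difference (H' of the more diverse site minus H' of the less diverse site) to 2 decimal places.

0.71

The first survey: N=406, proportions 0.093596, 0.076355, 0.073892, 0.108374, 0.118227, 0.066502, 0.1133, 0.083744, 0.076355, 0.105911, 0.083744, giving H' = 2.380435 (working shown to 6 dp, full precision carried).
The second survey: N=8, proportions 0.375, 0.125, 0.125, 0.125, 0.125, 0.125, giving H' = 1.667462.
Difference = |2.380435 − 1.667462| = 0.712973, i.e. 0.71 to 2 decimal places.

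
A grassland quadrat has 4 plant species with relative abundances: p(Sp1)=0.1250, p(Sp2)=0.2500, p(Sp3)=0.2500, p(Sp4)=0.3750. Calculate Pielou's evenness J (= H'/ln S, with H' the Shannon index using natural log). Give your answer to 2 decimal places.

H' = −Σ pᵢ ln pᵢ = −((-0.2599) + (-0.3466) + (-0.3466) + (-0.3678)) = 1.3209 (working shown to 4 dp, full precision carried).
With S = 4 species, ln S = 1.3863, so J = 1.3209/1.3863 = 0.9528, i.e. 0.95 to 2 decimal places.

0.95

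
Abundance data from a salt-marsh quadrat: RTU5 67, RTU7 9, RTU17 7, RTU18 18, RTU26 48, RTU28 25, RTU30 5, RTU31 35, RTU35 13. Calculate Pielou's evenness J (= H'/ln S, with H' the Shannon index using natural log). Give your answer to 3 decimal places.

Total N = 67+9+7+18+48+25+5+35+13 = 227, so the proportions are 0.29515, 0.03965, 0.03084, 0.0793, 0.21145, 0.11013, 0.02203, 0.15419, 0.05727 (working shown to 5 dp, full precision carried).
H' = −Σ pᵢ ln pᵢ = −((-0.36016) + (-0.12797) + (-0.10728) + (-0.20098) + (-0.32855) + (-0.24296) + (-0.08404) + (-0.28826) + (-0.16379)) = 1.90400.
With S = 9 species, ln S = 2.19722, so J = 1.90400/2.19722 = 0.86655, i.e. 0.867 to 3 decimal places.

0.867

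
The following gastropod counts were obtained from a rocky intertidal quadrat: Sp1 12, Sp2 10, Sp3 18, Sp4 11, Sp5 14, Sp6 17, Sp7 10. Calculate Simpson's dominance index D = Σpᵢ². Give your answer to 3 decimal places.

0.151

Total N = 12+10+18+11+14+17+10 = 92, so the proportions are 0.13043, 0.1087, 0.19565, 0.11957, 0.15217, 0.18478, 0.1087 (working shown to 5 dp, full precision carried).
D = 0.13043² + 0.1087² + 0.19565² + 0.11957² + 0.15217² + 0.18478² + 0.1087² = 0.01701 + 0.01181 + 0.03828 + 0.01430 + 0.02316 + 0.03414 + 0.01181 = 0.15052.
To 3 decimal places, D = 0.151.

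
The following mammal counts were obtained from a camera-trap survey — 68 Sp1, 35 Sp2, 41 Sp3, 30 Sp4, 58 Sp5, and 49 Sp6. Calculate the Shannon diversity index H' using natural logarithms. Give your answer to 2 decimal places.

Total N = 68+35+41+30+58+49 = 281, so the proportions are 0.242, 0.1246, 0.1459, 0.1068, 0.2064, 0.1744 (working shown to 4 dp, full precision carried).
Each pᵢ ln pᵢ term: 0.242×(-1.4188)=-0.3434, 0.1246×(-2.0830)=-0.2594, 0.1459×(-1.9248)=-0.2808, 0.1068×(-2.2372)=-0.2388, 0.2064×(-1.5779)=-0.3257, 0.1744×(-1.7465)=-0.3046.
Sum = -1.7527, so H' = 1.75.

1.75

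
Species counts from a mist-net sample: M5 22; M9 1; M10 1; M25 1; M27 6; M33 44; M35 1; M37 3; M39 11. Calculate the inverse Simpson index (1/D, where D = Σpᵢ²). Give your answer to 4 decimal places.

3.1274

Total N = 22+1+1+1+6+44+1+3+11 = 90, so the proportions are 0.2444444, 0.0111111, 0.0111111, 0.0111111, 0.0666667, 0.4888889, 0.0111111, 0.0333333, 0.1222222 (working shown to 7 dp, full precision carried).
D = 0.2444444² + 0.0111111² + 0.0111111² + 0.0111111² + 0.0666667² + 0.4888889² + 0.0111111² + 0.0333333² + 0.1222222² = 0.0597531 + 0.0001235 + 0.0001235 + 0.0001235 + 0.0044444 + 0.2390123 + 0.0001235 + 0.0011111 + 0.0149383 = 0.3197531.
So 1/D = 3.127413, i.e. 3.1274 to 4 decimal places.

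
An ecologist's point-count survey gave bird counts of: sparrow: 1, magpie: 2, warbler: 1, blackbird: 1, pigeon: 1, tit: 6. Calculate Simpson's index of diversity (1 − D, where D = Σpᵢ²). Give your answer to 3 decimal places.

Total N = 1+2+1+1+1+6 = 12, so the proportions are 0.08333, 0.16667, 0.08333, 0.08333, 0.08333, 0.5 (working shown to 5 dp, full precision carried).
D = 0.08333² + 0.16667² + 0.08333² + 0.08333² + 0.08333² + 0.5² = 0.00694 + 0.02778 + 0.00694 + 0.00694 + 0.00694 + 0.25000 = 0.30556.
So 1 − D = 0.69444, i.e. 0.694 to 3 decimal places.

0.694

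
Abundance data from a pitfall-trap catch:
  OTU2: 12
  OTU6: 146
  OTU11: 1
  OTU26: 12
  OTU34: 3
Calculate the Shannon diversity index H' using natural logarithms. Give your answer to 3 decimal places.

Total N = 12+146+1+12+3 = 174, so the proportions are 0.06897, 0.83908, 0.00575, 0.06897, 0.01724 (working shown to 5 dp, full precision carried).
Each pᵢ ln pᵢ term: 0.06897×(-2.67415)=-0.18442, 0.83908×(-0.17545)=-0.14722, 0.00575×(-5.15906)=-0.02965, 0.06897×(-2.67415)=-0.18442, 0.01724×(-4.06044)=-0.07001.
Sum = -0.61572, so H' = 0.616.

0.616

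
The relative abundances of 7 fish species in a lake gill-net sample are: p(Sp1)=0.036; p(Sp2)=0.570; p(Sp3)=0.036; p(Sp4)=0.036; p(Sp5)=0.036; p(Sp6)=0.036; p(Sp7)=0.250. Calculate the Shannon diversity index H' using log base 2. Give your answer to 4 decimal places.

Each pᵢ log₂ pᵢ term (working shown to 6 dp, full precision carried): 0.036×(-4.795859)=-0.172651, 0.57×(-0.810966)=-0.462251, 0.036×(-4.795859)=-0.172651, 0.036×(-4.795859)=-0.172651, 0.036×(-4.795859)=-0.172651, 0.036×(-4.795859)=-0.172651, 0.25×(-2.000000)=-0.500000.
Sum = -1.825505, so H' = 1.8255.

1.8255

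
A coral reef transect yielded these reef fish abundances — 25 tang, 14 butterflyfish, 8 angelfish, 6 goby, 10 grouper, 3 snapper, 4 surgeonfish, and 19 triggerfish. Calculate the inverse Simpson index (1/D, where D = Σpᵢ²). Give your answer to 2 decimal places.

Total N = 25+14+8+6+10+3+4+19 = 89, so the proportions are 0.280899, 0.157303, 0.089888, 0.067416, 0.11236, 0.033708, 0.044944, 0.213483 (working shown to 6 dp, full precision carried).
D = 0.280899² + 0.157303² + 0.089888² + 0.067416² + 0.11236² + 0.033708² + 0.044944² + 0.213483² = 0.078904 + 0.024744 + 0.008080 + 0.004545 + 0.012625 + 0.001136 + 0.002020 + 0.045575 = 0.177629.
So 1/D = 5.6297, i.e. 5.63 to 2 decimal places.

5.63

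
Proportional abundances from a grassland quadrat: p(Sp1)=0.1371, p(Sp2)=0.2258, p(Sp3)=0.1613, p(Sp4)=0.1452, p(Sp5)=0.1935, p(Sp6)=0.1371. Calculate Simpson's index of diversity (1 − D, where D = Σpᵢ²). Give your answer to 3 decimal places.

D = 0.1371² + 0.2258² + 0.1613² + 0.1452² + 0.1935² + 0.1371² = 0.01880 + 0.05099 + 0.02602 + 0.02108 + 0.03744 + 0.01880 = 0.17312 (working shown to 5 dp, full precision carried).
So 1 − D = 0.82688, i.e. 0.827 to 3 decimal places.

0.827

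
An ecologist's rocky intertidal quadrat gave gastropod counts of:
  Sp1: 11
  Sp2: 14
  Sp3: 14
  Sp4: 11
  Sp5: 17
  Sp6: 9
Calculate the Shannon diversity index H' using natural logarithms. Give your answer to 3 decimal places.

1.770

Total N = 11+14+14+11+17+9 = 76, so the proportions are 0.14474, 0.18421, 0.18421, 0.14474, 0.22368, 0.11842 (working shown to 5 dp, full precision carried).
Each pᵢ ln pᵢ term: 0.14474×(-1.93284)=-0.27975, 0.18421×(-1.69168)=-0.31162, 0.18421×(-1.69168)=-0.31162, 0.14474×(-1.93284)=-0.27975, 0.22368×(-1.49752)=-0.33497, 0.11842×(-2.13351)=-0.25265.
Sum = -1.77038, so H' = 1.770.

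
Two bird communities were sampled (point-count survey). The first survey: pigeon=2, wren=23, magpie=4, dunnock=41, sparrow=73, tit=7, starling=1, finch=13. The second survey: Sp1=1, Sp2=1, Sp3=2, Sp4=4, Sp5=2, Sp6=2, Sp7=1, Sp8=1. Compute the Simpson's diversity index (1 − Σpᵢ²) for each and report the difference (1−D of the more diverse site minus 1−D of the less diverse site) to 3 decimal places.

0.126

The first survey: N=164, proportions 0.0122, 0.14024, 0.02439, 0.25, 0.44512, 0.04268, 0.0061, 0.07927, giving 1−D = 0.71081 (working shown to 5 dp, full precision carried).
The second survey: N=14, proportions 0.07143, 0.07143, 0.14286, 0.28571, 0.14286, 0.14286, 0.07143, 0.07143, giving 1−D = 0.83673.
Difference = |0.71081 − 0.83673| = 0.12592, i.e. 0.126 to 3 decimal places.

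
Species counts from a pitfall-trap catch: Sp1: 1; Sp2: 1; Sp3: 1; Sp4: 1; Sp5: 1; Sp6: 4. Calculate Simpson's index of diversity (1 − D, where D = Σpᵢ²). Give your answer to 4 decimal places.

0.7407

Total N = 1+1+1+1+1+4 = 9, so the proportions are 0.111111, 0.111111, 0.111111, 0.111111, 0.111111, 0.444444 (working shown to 6 dp, full precision carried).
D = 0.111111² + 0.111111² + 0.111111² + 0.111111² + 0.111111² + 0.444444² = 0.012346 + 0.012346 + 0.012346 + 0.012346 + 0.012346 + 0.197531 = 0.259259.
So 1 − D = 0.740741, i.e. 0.7407 to 4 decimal places.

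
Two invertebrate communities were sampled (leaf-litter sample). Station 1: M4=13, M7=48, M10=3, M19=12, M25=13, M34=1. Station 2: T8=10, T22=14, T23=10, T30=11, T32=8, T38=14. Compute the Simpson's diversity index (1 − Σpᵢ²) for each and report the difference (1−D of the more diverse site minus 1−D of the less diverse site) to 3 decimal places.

Station 1: N=90, proportions 0.14444, 0.53333, 0.03333, 0.13333, 0.14444, 0.01111, giving 1−D = 0.65481 (working shown to 5 dp, full precision carried).
Station 2: N=67, proportions 0.14925, 0.20896, 0.14925, 0.16418, 0.1194, 0.20896, giving 1−D = 0.82691.
Difference = |0.65481 − 0.82691| = 0.17210, i.e. 0.172 to 3 decimal places.

0.172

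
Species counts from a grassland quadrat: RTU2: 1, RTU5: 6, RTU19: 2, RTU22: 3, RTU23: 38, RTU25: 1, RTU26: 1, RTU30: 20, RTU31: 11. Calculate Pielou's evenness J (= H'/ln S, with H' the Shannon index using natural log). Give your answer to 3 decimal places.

Total N = 1+6+2+3+38+1+1+20+11 = 83, so the proportions are 0.01205, 0.07229, 0.0241, 0.03614, 0.45783, 0.01205, 0.01205, 0.24096, 0.13253 (working shown to 5 dp, full precision carried).
H' = −Σ pᵢ ln pᵢ = −((-0.05324) + (-0.18991) + (-0.08978) + (-0.12001) + (-0.35768) + (-0.05324) + (-0.05324) + (-0.34292) + (-0.26784)) = 1.52785.
With S = 9 species, ln S = 2.19722, so J = 1.52785/2.19722 = 0.69535, i.e. 0.695 to 3 decimal places.

0.695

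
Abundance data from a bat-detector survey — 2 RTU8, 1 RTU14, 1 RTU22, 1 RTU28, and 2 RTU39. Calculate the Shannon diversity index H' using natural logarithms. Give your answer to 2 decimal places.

Total N = 2+1+1+1+2 = 7, so the proportions are 0.2857, 0.1429, 0.1429, 0.1429, 0.2857 (working shown to 4 dp, full precision carried).
Each pᵢ ln pᵢ term: 0.2857×(-1.2528)=-0.3579, 0.1429×(-1.9459)=-0.2780, 0.1429×(-1.9459)=-0.2780, 0.1429×(-1.9459)=-0.2780, 0.2857×(-1.2528)=-0.3579.
Sum = -1.5498, so H' = 1.55.

1.55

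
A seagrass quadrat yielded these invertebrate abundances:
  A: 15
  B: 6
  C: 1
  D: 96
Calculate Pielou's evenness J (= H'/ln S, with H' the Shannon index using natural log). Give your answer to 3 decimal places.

0.449

Total N = 15+6+1+96 = 118, so the proportions are 0.12712, 0.05085, 0.00847, 0.81356 (working shown to 5 dp, full precision carried).
H' = −Σ pᵢ ln pᵢ = −((-0.26220) + (-0.15147) + (-0.04043) + (-0.16787)) = 0.62197.
With S = 4 species, ln S = 1.38629, so J = 0.62197/1.38629 = 0.44865, i.e. 0.449 to 3 decimal places.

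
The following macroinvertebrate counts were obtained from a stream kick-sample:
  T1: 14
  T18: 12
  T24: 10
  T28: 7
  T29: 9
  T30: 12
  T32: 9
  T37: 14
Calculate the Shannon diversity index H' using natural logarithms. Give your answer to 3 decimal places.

2.055

Total N = 14+12+10+7+9+12+9+14 = 87, so the proportions are 0.16092, 0.13793, 0.11494, 0.08046, 0.10345, 0.13793, 0.10345, 0.16092 (working shown to 5 dp, full precision carried).
Each pᵢ ln pᵢ term: 0.16092×(-1.82685)=-0.29398, 0.13793×(-1.98100)=-0.27324, 0.11494×(-2.16332)=-0.24866, 0.08046×(-2.52000)=-0.20276, 0.10345×(-2.26868)=-0.23469, 0.13793×(-1.98100)=-0.27324, 0.10345×(-2.26868)=-0.23469, 0.16092×(-1.82685)=-0.29398.
Sum = -2.05523, so H' = 2.055.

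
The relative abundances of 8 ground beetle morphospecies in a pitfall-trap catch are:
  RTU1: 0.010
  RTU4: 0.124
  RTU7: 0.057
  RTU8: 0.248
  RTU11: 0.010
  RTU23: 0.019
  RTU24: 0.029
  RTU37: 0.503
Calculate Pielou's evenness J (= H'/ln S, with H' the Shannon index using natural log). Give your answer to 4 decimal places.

H' = −Σ pᵢ ln pᵢ = −((-0.046052) + (-0.258847) + (-0.163288) + (-0.345793) + (-0.046052) + (-0.075303) + (-0.102673) + (-0.345644)) = 1.383652 (working shown to 6 dp, full precision carried).
With S = 8 species, ln S = 2.079442, so J = 1.383652/2.079442 = 0.665396, i.e. 0.6654 to 4 decimal places.

0.6654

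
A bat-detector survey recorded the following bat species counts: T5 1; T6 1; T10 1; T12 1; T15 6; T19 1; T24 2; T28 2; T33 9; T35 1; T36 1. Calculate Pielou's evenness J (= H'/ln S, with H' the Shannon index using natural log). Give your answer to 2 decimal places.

Total N = 1+1+1+1+6+1+2+2+9+1+1 = 26, so the proportions are 0.0385, 0.0385, 0.0385, 0.0385, 0.2308, 0.0385, 0.0769, 0.0769, 0.3462, 0.0385, 0.0385 (working shown to 4 dp, full precision carried).
H' = −Σ pᵢ ln pᵢ = −((-0.1253) + (-0.1253) + (-0.1253) + (-0.1253) + (-0.3384) + (-0.1253) + (-0.1973) + (-0.1973) + (-0.3672) + (-0.1253) + (-0.1253)) = 1.9774.
With S = 11 species, ln S = 2.3979, so J = 1.9774/2.3979 = 0.8246, i.e. 0.82 to 2 decimal places.

0.82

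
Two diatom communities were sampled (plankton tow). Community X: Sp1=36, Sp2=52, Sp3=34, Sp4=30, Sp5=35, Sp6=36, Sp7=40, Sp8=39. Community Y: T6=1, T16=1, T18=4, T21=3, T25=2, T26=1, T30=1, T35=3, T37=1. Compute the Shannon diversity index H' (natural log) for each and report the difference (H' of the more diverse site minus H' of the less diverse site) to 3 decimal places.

0.029

Community X: N=302, proportions 0.11921, 0.17219, 0.11258, 0.09934, 0.11589, 0.11921, 0.13245, 0.12914, giving H' = 2.06711 (working shown to 5 dp, full precision carried).
Community Y: N=17, proportions 0.05882, 0.05882, 0.23529, 0.17647, 0.11765, 0.05882, 0.05882, 0.17647, 0.05882, giving H' = 2.03773.
Difference = |2.06711 − 2.03773| = 0.02938, i.e. 0.029 to 3 decimal places.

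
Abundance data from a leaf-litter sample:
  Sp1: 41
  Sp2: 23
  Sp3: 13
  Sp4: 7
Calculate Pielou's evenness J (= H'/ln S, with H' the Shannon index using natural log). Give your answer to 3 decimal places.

0.866

Total N = 41+23+13+7 = 84, so the proportions are 0.4881, 0.27381, 0.15476, 0.08333 (working shown to 5 dp, full precision carried).
H' = −Σ pᵢ ln pᵢ = −((-0.35008) + (-0.35467) + (-0.28877) + (-0.20708)) = 1.20060.
With S = 4 species, ln S = 1.38629, so J = 1.20060/1.38629 = 0.86605, i.e. 0.866 to 3 decimal places.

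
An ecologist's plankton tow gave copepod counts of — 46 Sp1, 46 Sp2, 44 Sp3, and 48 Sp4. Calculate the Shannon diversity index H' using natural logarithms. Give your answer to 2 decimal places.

1.39

Total N = 46+46+44+48 = 184, so the proportions are 0.25, 0.25, 0.2391, 0.2609 (working shown to 4 dp, full precision carried).
Each pᵢ ln pᵢ term: 0.25×(-1.3863)=-0.3466, 0.25×(-1.3863)=-0.3466, 0.2391×(-1.4307)=-0.3421, 0.2609×(-1.3437)=-0.3505.
Sum = -1.3858, so H' = 1.39.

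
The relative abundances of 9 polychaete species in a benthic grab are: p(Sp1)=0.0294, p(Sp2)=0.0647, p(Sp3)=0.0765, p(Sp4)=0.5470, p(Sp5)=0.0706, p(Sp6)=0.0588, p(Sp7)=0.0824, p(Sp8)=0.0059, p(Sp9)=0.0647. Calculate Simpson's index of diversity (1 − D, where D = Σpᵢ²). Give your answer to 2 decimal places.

0.67

D = 0.0294² + 0.0647² + 0.0765² + 0.547² + 0.0706² + 0.0588² + 0.0824² + 0.0059² + 0.0647² = 0.0009 + 0.0042 + 0.0059 + 0.2992 + 0.0050 + 0.0035 + 0.0068 + 0.0000 + 0.0042 = 0.3296 (working shown to 4 dp, full precision carried).
So 1 − D = 0.6704, i.e. 0.67 to 2 decimal places.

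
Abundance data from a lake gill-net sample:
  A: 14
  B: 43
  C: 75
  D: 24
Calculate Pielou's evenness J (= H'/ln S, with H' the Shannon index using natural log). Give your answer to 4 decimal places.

Total N = 14+43+75+24 = 156, so the proportions are 0.089744, 0.275641, 0.480769, 0.153846 (working shown to 6 dp, full precision carried).
H' = −Σ pᵢ ln pᵢ = −((-0.216354) + (-0.355206) + (-0.352100) + (-0.287970)) = 1.211630.
With S = 4 species, ln S = 1.386294, so J = 1.211630/1.386294 = 0.874006, i.e. 0.8740 to 4 decimal places.

0.8740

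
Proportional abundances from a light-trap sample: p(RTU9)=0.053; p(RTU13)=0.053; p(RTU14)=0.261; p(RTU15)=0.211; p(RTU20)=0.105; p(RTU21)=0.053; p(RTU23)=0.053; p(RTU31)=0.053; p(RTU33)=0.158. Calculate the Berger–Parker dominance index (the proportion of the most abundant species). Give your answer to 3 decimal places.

0.261

The largest proportion is 0.261, i.e. d = 0.261 to 3 decimal places.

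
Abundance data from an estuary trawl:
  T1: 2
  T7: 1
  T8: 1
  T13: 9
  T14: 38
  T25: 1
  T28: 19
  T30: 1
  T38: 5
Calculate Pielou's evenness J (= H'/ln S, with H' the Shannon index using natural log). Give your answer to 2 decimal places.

Total N = 2+1+1+9+38+1+19+1+5 = 77, so the proportions are 0.026, 0.013, 0.013, 0.1169, 0.4935, 0.013, 0.2468, 0.013, 0.0649 (working shown to 4 dp, full precision carried).
H' = −Σ pᵢ ln pᵢ = −((-0.0948) + (-0.0564) + (-0.0564) + (-0.2509) + (-0.3485) + (-0.0564) + (-0.3453) + (-0.0564) + (-0.1776)) = 1.4428.
With S = 9 species, ln S = 2.1972, so J = 1.4428/2.1972 = 0.6566, i.e. 0.66 to 2 decimal places.

0.66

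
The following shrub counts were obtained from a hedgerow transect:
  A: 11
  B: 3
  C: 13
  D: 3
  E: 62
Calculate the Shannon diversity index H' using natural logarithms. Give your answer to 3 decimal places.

1.020

Total N = 11+3+13+3+62 = 92, so the proportions are 0.11957, 0.03261, 0.1413, 0.03261, 0.67391 (working shown to 5 dp, full precision carried).
Each pᵢ ln pᵢ term: 0.11957×(-2.12389)=-0.25394, 0.03261×(-3.42318)=-0.11163, 0.1413×(-1.95684)=-0.27651, 0.03261×(-3.42318)=-0.11163, 0.67391×(-0.39465)=-0.26596.
Sum = -1.01967, so H' = 1.020.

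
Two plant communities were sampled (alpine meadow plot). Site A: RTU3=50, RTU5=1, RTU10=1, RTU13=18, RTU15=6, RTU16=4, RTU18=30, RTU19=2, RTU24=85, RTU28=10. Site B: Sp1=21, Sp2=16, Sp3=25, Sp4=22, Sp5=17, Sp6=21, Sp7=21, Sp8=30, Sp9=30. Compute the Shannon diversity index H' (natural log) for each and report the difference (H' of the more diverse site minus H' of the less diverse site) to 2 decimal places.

0.55

Site A: N=207, proportions 0.2415, 0.0048, 0.0048, 0.087, 0.029, 0.0193, 0.1449, 0.0097, 0.4106, 0.0483, giving H' = 1.6226 (working shown to 4 dp, full precision carried).
Site B: N=203, proportions 0.1034, 0.0788, 0.1232, 0.1084, 0.0837, 0.1034, 0.1034, 0.1478, 0.1478, giving H' = 2.1759.
Difference = |1.6226 − 2.1759| = 0.5533, i.e. 0.55 to 2 decimal places.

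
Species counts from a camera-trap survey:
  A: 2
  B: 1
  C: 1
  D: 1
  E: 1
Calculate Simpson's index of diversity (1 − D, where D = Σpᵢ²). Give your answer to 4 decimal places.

Total N = 2+1+1+1+1 = 6, so the proportions are 0.333333, 0.166667, 0.166667, 0.166667, 0.166667 (working shown to 6 dp, full precision carried).
D = 0.333333² + 0.166667² + 0.166667² + 0.166667² + 0.166667² = 0.111111 + 0.027778 + 0.027778 + 0.027778 + 0.027778 = 0.222222.
So 1 − D = 0.777778, i.e. 0.7778 to 4 decimal places.

0.7778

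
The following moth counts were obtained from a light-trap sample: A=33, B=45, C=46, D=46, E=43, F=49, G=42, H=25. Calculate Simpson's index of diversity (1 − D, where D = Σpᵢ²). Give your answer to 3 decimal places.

0.871

Total N = 33+45+46+46+43+49+42+25 = 329, so the proportions are 0.1003, 0.13678, 0.13982, 0.13982, 0.1307, 0.14894, 0.12766, 0.07599 (working shown to 5 dp, full precision carried).
D = 0.1003² + 0.13678² + 0.13982² + 0.13982² + 0.1307² + 0.14894² + 0.12766² + 0.07599² = 0.01006 + 0.01871 + 0.01955 + 0.01955 + 0.01708 + 0.02218 + 0.01630 + 0.00577 = 0.12920.
So 1 − D = 0.87080, i.e. 0.871 to 3 decimal places.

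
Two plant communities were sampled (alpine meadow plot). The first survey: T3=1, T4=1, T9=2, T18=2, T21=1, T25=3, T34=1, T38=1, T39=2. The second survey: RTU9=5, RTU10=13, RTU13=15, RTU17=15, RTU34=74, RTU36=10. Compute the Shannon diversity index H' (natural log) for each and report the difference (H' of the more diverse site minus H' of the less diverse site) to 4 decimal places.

The first survey: N=14, proportions 0.0714286, 0.0714286, 0.1428571, 0.1428571, 0.0714286, 0.2142857, 0.0714286, 0.0714286, 0.1428571, giving H' = 2.1065773 (working shown to 7 dp, full precision carried).
The second survey: N=132, proportions 0.0378788, 0.0984848, 0.1136364, 0.1136364, 0.5606061, 0.0757576, giving H' = 1.3664405.
Difference = |2.1065773 − 1.3664405| = 0.7401368, i.e. 0.7401 to 4 decimal places.

0.7401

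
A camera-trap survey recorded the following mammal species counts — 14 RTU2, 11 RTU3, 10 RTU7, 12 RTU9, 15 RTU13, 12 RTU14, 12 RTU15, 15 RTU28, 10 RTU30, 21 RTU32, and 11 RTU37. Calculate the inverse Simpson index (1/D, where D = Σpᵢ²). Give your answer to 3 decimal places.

Total N = 14+11+10+12+15+12+12+15+10+21+11 = 143, so the proportions are 0.0979021, 0.07692308, 0.06993007, 0.08391608, 0.1048951, 0.08391608, 0.08391608, 0.1048951, 0.06993007, 0.14685315, 0.07692308 (working shown to 8 dp, full precision carried).
D = 0.0979021² + 0.07692308² + 0.06993007² + 0.08391608² + 0.1048951² + 0.08391608² + 0.08391608² + 0.1048951² + 0.06993007² + 0.14685315² + 0.07692308² = 0.00958482 + 0.00591716 + 0.00489021 + 0.00704191 + 0.01100298 + 0.00704191 + 0.00704191 + 0.01100298 + 0.00489021 + 0.02156585 + 0.00591716 = 0.09589711.
So 1/D = 10.42784, i.e. 10.428 to 3 decimal places.

10.428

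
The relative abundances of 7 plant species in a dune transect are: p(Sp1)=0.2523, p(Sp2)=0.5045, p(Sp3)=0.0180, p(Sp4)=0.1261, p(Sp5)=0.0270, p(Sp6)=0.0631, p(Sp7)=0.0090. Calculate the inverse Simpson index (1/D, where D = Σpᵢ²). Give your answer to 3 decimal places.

2.948

D = 0.2523² + 0.5045² + 0.018² + 0.1261² + 0.027² + 0.0631² + 0.009² = 0.063655 + 0.254520 + 0.000324 + 0.015901 + 0.000729 + 0.003982 + 0.000081 = 0.339192 (working shown to 6 dp, full precision carried).
So 1/D = 2.94818, i.e. 2.948 to 3 decimal places.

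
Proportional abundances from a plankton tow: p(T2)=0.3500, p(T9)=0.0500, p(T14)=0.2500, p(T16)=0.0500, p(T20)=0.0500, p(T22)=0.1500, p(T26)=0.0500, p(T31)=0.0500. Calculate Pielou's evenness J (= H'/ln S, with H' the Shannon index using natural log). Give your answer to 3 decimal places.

H' = −Σ pᵢ ln pᵢ = −((-0.36744) + (-0.14979) + (-0.34657) + (-0.14979) + (-0.14979) + (-0.28457) + (-0.14979) + (-0.14979)) = 1.74751 (working shown to 5 dp, full precision carried).
With S = 8 species, ln S = 2.07944, so J = 1.74751/2.07944 = 0.84038, i.e. 0.840 to 3 decimal places.

0.840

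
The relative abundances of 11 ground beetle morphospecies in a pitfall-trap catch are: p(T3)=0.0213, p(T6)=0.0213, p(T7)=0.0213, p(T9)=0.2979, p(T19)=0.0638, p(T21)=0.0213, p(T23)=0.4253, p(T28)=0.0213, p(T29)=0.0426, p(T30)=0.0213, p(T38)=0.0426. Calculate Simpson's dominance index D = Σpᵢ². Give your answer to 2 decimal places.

D = 0.0213² + 0.0213² + 0.0213² + 0.2979² + 0.0638² + 0.0213² + 0.4253² + 0.0213² + 0.0426² + 0.0213² + 0.0426² = 0.0005 + 0.0005 + 0.0005 + 0.0887 + 0.0041 + 0.0005 + 0.1809 + 0.0005 + 0.0018 + 0.0005 + 0.0018 = 0.2800 (working shown to 4 dp, full precision carried).
To 2 decimal places, D = 0.28.

0.28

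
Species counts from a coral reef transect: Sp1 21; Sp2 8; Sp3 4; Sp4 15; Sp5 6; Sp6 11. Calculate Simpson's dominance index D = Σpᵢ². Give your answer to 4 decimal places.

Total N = 21+8+4+15+6+11 = 65, so the proportions are 0.323077, 0.123077, 0.061538, 0.230769, 0.092308, 0.169231 (working shown to 6 dp, full precision carried).
D = 0.323077² + 0.123077² + 0.061538² + 0.230769² + 0.092308² + 0.169231² = 0.104379 + 0.015148 + 0.003787 + 0.053254 + 0.008521 + 0.028639 = 0.213728.
To 4 decimal places, D = 0.2137.

0.2137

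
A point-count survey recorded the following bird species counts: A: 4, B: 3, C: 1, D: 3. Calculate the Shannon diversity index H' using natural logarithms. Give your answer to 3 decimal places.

Total N = 4+3+1+3 = 11, so the proportions are 0.36364, 0.27273, 0.09091, 0.27273 (working shown to 5 dp, full precision carried).
Each pᵢ ln pᵢ term: 0.36364×(-1.01160)=-0.36785, 0.27273×(-1.29928)=-0.35435, 0.09091×(-2.39790)=-0.21799, 0.27273×(-1.29928)=-0.35435.
Sum = -1.29455, so H' = 1.295.

1.295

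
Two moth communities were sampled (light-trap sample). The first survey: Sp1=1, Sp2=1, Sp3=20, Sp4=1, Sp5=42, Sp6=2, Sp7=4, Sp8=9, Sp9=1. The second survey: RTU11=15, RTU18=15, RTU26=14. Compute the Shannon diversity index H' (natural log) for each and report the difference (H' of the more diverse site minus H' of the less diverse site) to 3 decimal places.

The first survey: N=81, proportions 0.01235, 0.01235, 0.24691, 0.01235, 0.51852, 0.02469, 0.04938, 0.11111, 0.01235, giving H' = 1.38700 (working shown to 5 dp, full precision carried).
The second survey: N=44, proportions 0.34091, 0.34091, 0.31818, giving H' = 1.09809.
Difference = |1.38700 − 1.09809| = 0.28891, i.e. 0.289 to 3 decimal places.

0.289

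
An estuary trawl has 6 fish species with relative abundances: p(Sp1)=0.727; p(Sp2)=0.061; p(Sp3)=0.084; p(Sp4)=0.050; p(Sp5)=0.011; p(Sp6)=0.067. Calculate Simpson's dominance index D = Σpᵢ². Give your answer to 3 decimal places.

D = 0.727² + 0.061² + 0.084² + 0.05² + 0.011² + 0.067² = 0.52853 + 0.00372 + 0.00706 + 0.00250 + 0.00012 + 0.00449 = 0.54642 (working shown to 5 dp, full precision carried).
To 3 decimal places, D = 0.546.

0.546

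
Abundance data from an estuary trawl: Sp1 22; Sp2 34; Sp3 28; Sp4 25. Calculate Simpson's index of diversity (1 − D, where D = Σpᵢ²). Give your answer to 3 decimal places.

0.743

Total N = 22+34+28+25 = 109, so the proportions are 0.20183, 0.31193, 0.25688, 0.22936 (working shown to 5 dp, full precision carried).
D = 0.20183² + 0.31193² + 0.25688² + 0.22936² = 0.04074 + 0.09730 + 0.06599 + 0.05260 = 0.25663.
So 1 − D = 0.74337, i.e. 0.743 to 3 decimal places.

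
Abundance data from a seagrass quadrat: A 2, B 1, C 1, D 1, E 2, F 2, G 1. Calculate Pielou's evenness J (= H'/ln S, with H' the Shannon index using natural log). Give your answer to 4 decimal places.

0.9696

Total N = 2+1+1+1+2+2+1 = 10, so the proportions are 0.2, 0.1, 0.1, 0.1, 0.2, 0.2, 0.1 (working shown to 6 dp, full precision carried).
H' = −Σ pᵢ ln pᵢ = −((-0.321888) + (-0.230259) + (-0.230259) + (-0.230259) + (-0.321888) + (-0.321888) + (-0.230259)) = 1.886697.
With S = 7 species, ln S = 1.945910, so J = 1.886697/1.945910 = 0.969570, i.e. 0.9696 to 4 decimal places.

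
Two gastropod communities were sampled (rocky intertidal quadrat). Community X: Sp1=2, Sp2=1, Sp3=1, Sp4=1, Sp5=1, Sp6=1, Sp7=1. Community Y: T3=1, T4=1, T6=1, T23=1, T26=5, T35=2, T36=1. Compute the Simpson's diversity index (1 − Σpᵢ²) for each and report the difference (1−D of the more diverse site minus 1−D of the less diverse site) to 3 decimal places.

Community X: N=8, proportions 0.25, 0.125, 0.125, 0.125, 0.125, 0.125, 0.125, giving 1−D = 0.84375 (working shown to 5 dp, full precision carried).
Community Y: N=12, proportions 0.08333, 0.08333, 0.08333, 0.08333, 0.41667, 0.16667, 0.08333, giving 1−D = 0.76389.
Difference = |0.84375 − 0.76389| = 0.07986, i.e. 0.080 to 3 decimal places.

0.080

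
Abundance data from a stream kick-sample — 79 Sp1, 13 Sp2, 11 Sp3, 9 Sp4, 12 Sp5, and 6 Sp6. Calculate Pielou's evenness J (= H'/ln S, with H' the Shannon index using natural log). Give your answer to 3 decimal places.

0.719

Total N = 79+13+11+9+12+6 = 130, so the proportions are 0.60769, 0.1, 0.08462, 0.06923, 0.09231, 0.04615 (working shown to 5 dp, full precision carried).
H' = −Σ pᵢ ln pᵢ = −((-0.30268) + (-0.23026) + (-0.20897) + (-0.18487) + (-0.21993) + (-0.14196)) = 1.28867.
With S = 6 species, ln S = 1.79176, so J = 1.28867/1.79176 = 0.71922, i.e. 0.719 to 3 decimal places.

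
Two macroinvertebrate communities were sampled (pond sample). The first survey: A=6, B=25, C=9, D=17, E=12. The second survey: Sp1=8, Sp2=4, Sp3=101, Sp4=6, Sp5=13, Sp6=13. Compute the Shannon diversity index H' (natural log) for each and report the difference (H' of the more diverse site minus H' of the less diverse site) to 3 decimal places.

The first survey: N=69, proportions 0.08696, 0.36232, 0.13043, 0.24638, 0.17391, giving H' = 1.49525 (working shown to 5 dp, full precision carried).
The second survey: N=145, proportions 0.05517, 0.02759, 0.69655, 0.04138, 0.08966, 0.08966, giving H' = 1.07503.
Difference = |1.49525 − 1.07503| = 0.42022, i.e. 0.420 to 3 decimal places.

0.420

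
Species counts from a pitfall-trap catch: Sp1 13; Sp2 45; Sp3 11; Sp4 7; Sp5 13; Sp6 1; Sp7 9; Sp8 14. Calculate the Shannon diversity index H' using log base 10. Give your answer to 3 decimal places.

0.767

Total N = 13+45+11+7+13+1+9+14 = 113, so the proportions are 0.11504, 0.39823, 0.09735, 0.06195, 0.11504, 0.00885, 0.07965, 0.12389 (working shown to 5 dp, full precision carried).
Each pᵢ log₁₀ pᵢ term: 0.11504×(-0.93914)=-0.10804, 0.39823×(-0.39987)=-0.15924, 0.09735×(-1.01169)=-0.09848, 0.06195×(-1.20798)=-0.07483, 0.11504×(-0.93914)=-0.10804, 0.00885×(-2.05308)=-0.01817, 0.07965×(-1.09884)=-0.08752, 0.12389×(-0.90695)=-0.11237.
Sum = -0.76669, so H' = 0.767.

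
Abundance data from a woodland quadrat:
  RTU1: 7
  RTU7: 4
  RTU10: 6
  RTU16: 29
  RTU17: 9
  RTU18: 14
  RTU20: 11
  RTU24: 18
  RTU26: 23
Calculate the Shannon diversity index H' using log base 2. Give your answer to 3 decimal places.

2.927

Total N = 7+4+6+29+9+14+11+18+23 = 121, so the proportions are 0.05785, 0.03306, 0.04959, 0.23967, 0.07438, 0.1157, 0.09091, 0.14876, 0.19008 (working shown to 5 dp, full precision carried).
Each pᵢ log₂ pᵢ term: 0.05785×(-4.11151)=-0.23786, 0.03306×(-4.91886)=-0.16261, 0.04959×(-4.33390)=-0.21490, 0.23967×(-2.06088)=-0.49393, 0.07438×(-3.74894)=-0.27885, 0.1157×(-3.11151)=-0.36001, 0.09091×(-3.45943)=-0.31449, 0.14876×(-2.74894)=-0.40893, 0.19008×(-2.39530)=-0.45531.
Sum = -2.92689, so H' = 2.927.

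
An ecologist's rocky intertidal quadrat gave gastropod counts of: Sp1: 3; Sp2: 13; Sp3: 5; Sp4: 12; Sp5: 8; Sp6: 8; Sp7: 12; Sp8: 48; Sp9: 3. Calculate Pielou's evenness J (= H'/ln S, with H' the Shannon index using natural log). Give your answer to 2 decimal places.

0.82

Total N = 3+13+5+12+8+8+12+48+3 = 112, so the proportions are 0.0268, 0.1161, 0.0446, 0.1071, 0.0714, 0.0714, 0.1071, 0.4286, 0.0268 (working shown to 4 dp, full precision carried).
H' = −Σ pᵢ ln pᵢ = −((-0.0970) + (-0.2500) + (-0.1388) + (-0.2393) + (-0.1885) + (-0.1885) + (-0.2393) + (-0.3631) + (-0.0970)) = 1.8014.
With S = 9 species, ln S = 2.1972, so J = 1.8014/2.1972 = 0.8199, i.e. 0.82 to 2 decimal places.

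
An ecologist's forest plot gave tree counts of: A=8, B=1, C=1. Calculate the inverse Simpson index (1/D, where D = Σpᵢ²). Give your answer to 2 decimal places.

1.52

Total N = 8+1+1 = 10, so the proportions are 0.8, 0.1, 0.1 (working shown to 5 dp, full precision carried).
D = 0.8² + 0.1² + 0.1² = 0.64000 + 0.01000 + 0.01000 = 0.66000.
So 1/D = 1.5152, i.e. 1.52 to 2 decimal places.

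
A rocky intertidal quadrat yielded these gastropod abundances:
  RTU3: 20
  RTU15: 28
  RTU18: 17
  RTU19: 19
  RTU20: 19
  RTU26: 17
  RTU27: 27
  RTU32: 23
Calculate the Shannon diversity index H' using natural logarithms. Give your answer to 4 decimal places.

Total N = 20+28+17+19+19+17+27+23 = 170, so the proportions are 0.117647, 0.164706, 0.1, 0.111765, 0.111765, 0.1, 0.158824, 0.135294 (working shown to 6 dp, full precision carried).
Each pᵢ ln pᵢ term: 0.117647×(-2.140066)=-0.251772, 0.164706×(-1.803594)=-0.297063, 0.1×(-2.302585)=-0.230259, 0.111765×(-2.191359)=-0.244917, 0.111765×(-2.191359)=-0.244917, 0.1×(-2.302585)=-0.230259, 0.158824×(-1.839962)=-0.292229, 0.135294×(-2.000304)=-0.270629.
Sum = -2.062044, so H' = 2.0620.

2.0620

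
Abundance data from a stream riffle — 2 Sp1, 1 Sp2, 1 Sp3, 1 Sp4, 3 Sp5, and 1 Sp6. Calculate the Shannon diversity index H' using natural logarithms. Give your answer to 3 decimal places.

Total N = 2+1+1+1+3+1 = 9, so the proportions are 0.22222, 0.11111, 0.11111, 0.11111, 0.33333, 0.11111 (working shown to 5 dp, full precision carried).
Each pᵢ ln pᵢ term: 0.22222×(-1.50408)=-0.33424, 0.11111×(-2.19722)=-0.24414, 0.11111×(-2.19722)=-0.24414, 0.11111×(-2.19722)=-0.24414, 0.33333×(-1.09861)=-0.36620, 0.11111×(-2.19722)=-0.24414.
Sum = -1.67699, so H' = 1.677.

1.677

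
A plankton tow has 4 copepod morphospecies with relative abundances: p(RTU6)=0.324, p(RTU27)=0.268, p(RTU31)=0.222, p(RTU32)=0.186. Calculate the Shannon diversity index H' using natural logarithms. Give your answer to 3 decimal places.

1.365

Each pᵢ ln pᵢ term (working shown to 5 dp, full precision carried): 0.324×(-1.12701)=-0.36515, 0.268×(-1.31677)=-0.35289, 0.222×(-1.50508)=-0.33413, 0.186×(-1.68201)=-0.31285.
Sum = -1.36503, so H' = 1.365.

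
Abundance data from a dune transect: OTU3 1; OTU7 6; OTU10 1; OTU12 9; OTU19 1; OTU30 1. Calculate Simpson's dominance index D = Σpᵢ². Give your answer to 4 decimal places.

Total N = 1+6+1+9+1+1 = 19, so the proportions are 0.052632, 0.315789, 0.052632, 0.473684, 0.052632, 0.052632 (working shown to 6 dp, full precision carried).
D = 0.052632² + 0.315789² + 0.052632² + 0.473684² + 0.052632² + 0.052632² = 0.002770 + 0.099723 + 0.002770 + 0.224377 + 0.002770 + 0.002770 = 0.335180.
To 4 decimal places, D = 0.3352.

0.3352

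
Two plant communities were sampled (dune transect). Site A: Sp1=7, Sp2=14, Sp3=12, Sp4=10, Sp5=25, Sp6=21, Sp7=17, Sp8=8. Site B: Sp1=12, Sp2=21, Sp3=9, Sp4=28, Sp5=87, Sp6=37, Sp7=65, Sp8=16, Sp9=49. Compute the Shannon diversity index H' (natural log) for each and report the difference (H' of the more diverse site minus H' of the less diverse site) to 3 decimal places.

Site A: N=114, proportions 0.0614, 0.12281, 0.10526, 0.08772, 0.2193, 0.18421, 0.14912, 0.07018, giving H' = 1.99392 (working shown to 5 dp, full precision carried).
Site B: N=324, proportions 0.03704, 0.06481, 0.02778, 0.08642, 0.26852, 0.1142, 0.20062, 0.04938, 0.15123, giving H' = 1.96789.
Difference = |1.99392 − 1.96789| = 0.02603, i.e. 0.026 to 3 decimal places.

0.026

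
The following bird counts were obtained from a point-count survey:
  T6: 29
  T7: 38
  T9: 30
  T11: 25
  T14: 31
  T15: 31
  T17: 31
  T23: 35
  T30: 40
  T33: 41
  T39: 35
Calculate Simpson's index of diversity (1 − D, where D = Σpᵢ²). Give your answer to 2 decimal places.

0.91

Total N = 29+38+30+25+31+31+31+35+40+41+35 = 366, so the proportions are 0.0792, 0.1038, 0.082, 0.0683, 0.0847, 0.0847, 0.0847, 0.0956, 0.1093, 0.112, 0.0956 (working shown to 4 dp, full precision carried).
D = 0.0792² + 0.1038² + 0.082² + 0.0683² + 0.0847² + 0.0847² + 0.0847² + 0.0956² + 0.1093² + 0.112² + 0.0956² = 0.0063 + 0.0108 + 0.0067 + 0.0047 + 0.0072 + 0.0072 + 0.0072 + 0.0091 + 0.0119 + 0.0125 + 0.0091 = 0.0927.
So 1 − D = 0.9073, i.e. 0.91 to 2 decimal places.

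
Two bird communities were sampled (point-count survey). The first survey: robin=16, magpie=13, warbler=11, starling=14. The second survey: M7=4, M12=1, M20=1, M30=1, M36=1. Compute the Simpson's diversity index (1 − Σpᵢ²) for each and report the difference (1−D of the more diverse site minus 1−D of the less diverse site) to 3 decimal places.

0.058

The first survey: N=54, proportions 0.2963, 0.24074, 0.2037, 0.25926, giving 1−D = 0.74554 (working shown to 5 dp, full precision carried).
The second survey: N=8, proportions 0.5, 0.125, 0.125, 0.125, 0.125, giving 1−D = 0.68750.
Difference = |0.74554 − 0.68750| = 0.05804, i.e. 0.058 to 3 decimal places.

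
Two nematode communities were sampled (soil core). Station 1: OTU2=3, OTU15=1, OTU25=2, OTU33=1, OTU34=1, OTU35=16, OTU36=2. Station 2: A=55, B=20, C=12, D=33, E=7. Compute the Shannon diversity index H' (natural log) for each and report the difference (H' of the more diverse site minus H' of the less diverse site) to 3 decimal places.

Station 1: N=26, proportions 0.11538, 0.03846, 0.07692, 0.03846, 0.03846, 0.61538, 0.07692, giving H' = 1.31849 (working shown to 5 dp, full precision carried).
Station 2: N=127, proportions 0.43307, 0.15748, 0.09449, 0.25984, 0.05512, giving H' = 1.38637.
Difference = |1.31849 − 1.38637| = 0.06788, i.e. 0.068 to 3 decimal places.

0.068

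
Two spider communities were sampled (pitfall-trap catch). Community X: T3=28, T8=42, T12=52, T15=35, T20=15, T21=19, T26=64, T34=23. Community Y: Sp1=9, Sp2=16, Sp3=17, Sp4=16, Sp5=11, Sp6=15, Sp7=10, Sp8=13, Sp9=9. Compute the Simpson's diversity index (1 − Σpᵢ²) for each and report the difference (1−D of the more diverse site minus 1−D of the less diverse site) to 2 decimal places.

0.03

Community X: N=278, proportions 0.10072, 0.15108, 0.18705, 0.1259, 0.05396, 0.06835, 0.23022, 0.08273, giving 1−D = 0.84877 (working shown to 5 dp, full precision carried).
Community Y: N=116, proportions 0.07759, 0.13793, 0.14655, 0.13793, 0.09483, 0.12931, 0.08621, 0.11207, 0.07759, giving 1−D = 0.88273.
Difference = |0.84877 − 0.88273| = 0.03396, i.e. 0.03 to 2 decimal places.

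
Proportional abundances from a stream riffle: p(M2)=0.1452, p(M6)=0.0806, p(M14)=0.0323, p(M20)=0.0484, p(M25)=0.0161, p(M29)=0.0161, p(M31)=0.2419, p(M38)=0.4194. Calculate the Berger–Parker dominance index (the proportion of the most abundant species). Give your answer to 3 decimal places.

The largest proportion is 0.4194, i.e. d = 0.419 to 3 decimal places.

0.419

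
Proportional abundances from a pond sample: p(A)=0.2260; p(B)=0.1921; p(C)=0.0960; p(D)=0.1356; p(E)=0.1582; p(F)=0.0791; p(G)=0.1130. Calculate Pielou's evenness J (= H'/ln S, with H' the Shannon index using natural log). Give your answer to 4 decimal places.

0.9701

H' = −Σ pᵢ ln pᵢ = −((-0.336112) + (-0.316915) + (-0.224967) + (-0.270935) + (-0.291704) + (-0.200680) + (-0.246382)) = 1.887695 (working shown to 6 dp, full precision carried).
With S = 7 species, ln S = 1.945910, so J = 1.887695/1.945910 = 0.970083, i.e. 0.9701 to 4 decimal places.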